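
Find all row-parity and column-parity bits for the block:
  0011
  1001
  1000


Row parities: 001
Column parities: 0010

Row P: 001, Col P: 0010, Corner: 1


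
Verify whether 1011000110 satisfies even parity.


Number of 1s: 5

No, parity error (5 ones)


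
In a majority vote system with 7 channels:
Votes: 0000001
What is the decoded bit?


Ones: 1 out of 7
Threshold: 4

0 (1/7 voted 1)


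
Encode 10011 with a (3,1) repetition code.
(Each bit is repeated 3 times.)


Each bit -> 3 copies

111000000111111


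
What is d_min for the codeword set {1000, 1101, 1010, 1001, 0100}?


Comparing all pairs, minimum distance: 1
Can detect 0 errors, correct 0 errors

1


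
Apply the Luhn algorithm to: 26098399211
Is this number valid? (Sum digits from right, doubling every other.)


Luhn sum = 51
51 mod 10 = 1

Invalid (Luhn sum mod 10 = 1)


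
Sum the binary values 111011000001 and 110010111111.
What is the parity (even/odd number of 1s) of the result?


111011000001 = 3777
110010111111 = 3263
Sum = 7040 = 1101110000000
1s count = 5

odd parity (5 ones in 1101110000000)


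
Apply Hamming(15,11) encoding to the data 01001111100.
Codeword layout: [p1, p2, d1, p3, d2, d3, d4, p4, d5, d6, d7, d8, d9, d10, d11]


Parity bits: p1=0, p2=0, p3=1, p4=1

000110011111100


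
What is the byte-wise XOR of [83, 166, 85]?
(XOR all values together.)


XOR chain: 83 ^ 166 ^ 85 = 160

160


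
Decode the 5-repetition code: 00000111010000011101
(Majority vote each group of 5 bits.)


Groups: 00000, 11101, 00000, 11101
Majority votes: 0101

0101


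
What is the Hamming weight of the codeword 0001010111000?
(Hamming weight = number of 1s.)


Counting 1s in 0001010111000

5


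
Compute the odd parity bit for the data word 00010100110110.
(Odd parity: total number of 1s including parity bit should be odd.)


Number of 1s in data: 6
Parity bit: 1

1


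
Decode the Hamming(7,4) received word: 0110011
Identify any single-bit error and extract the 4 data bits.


Syndrome = 0: no error detected

Data: 1011 (no errors)


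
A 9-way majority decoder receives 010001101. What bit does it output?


Ones: 4 out of 9
Threshold: 5

0 (4/9 voted 1)


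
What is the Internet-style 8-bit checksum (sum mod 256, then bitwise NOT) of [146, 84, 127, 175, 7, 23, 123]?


Sum = 685 mod 256 = 173
Complement = 82

82


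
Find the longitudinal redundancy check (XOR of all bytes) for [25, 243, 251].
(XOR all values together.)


XOR chain: 25 ^ 243 ^ 251 = 17

17


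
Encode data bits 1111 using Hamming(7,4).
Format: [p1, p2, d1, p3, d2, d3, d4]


Parity bits: p1=1, p2=1, p3=1

1111111


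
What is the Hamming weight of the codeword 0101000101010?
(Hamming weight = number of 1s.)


Counting 1s in 0101000101010

5


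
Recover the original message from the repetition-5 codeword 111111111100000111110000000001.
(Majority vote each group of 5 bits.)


Groups: 11111, 11111, 00000, 11111, 00000, 00001
Majority votes: 110100

110100


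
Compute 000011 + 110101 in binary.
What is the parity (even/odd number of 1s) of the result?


000011 = 3
110101 = 53
Sum = 56 = 111000
1s count = 3

odd parity (3 ones in 111000)


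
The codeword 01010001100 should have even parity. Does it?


Number of 1s: 4

Yes, parity is correct (4 ones)


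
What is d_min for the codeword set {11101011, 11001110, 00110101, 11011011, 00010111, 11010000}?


Comparing all pairs, minimum distance: 2
Can detect 1 errors, correct 0 errors

2


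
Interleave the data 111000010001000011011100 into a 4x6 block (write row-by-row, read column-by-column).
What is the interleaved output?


Matrix:
  111000
  010001
  000011
  011100
Read columns: 100011011001000100100110

100011011001000100100110


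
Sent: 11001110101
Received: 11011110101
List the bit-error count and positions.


XOR: 00010000000

1 error(s) at position(s): 3


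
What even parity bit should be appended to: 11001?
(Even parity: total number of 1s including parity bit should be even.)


Number of 1s in data: 3
Parity bit: 1

1


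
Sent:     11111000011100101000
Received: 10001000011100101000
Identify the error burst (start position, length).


XOR: 01110000000000000000

Burst at position 1, length 3


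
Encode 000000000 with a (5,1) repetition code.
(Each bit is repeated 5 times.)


Each bit -> 5 copies

000000000000000000000000000000000000000000000


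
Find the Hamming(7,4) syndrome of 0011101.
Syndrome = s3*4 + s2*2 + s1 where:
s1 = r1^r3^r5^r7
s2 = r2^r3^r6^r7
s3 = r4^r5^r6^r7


s1=1, s2=0, s3=1

Syndrome = 5 (error at position 5)


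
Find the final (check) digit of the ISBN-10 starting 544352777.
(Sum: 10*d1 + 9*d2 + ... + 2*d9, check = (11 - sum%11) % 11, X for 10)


Weighted sum: 242
242 mod 11 = 0

Check digit: 0


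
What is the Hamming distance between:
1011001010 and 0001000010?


XOR: 1010001000
Count of 1s: 3

3


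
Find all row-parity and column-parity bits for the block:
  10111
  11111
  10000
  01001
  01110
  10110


Row parities: 011011
Column parities: 01001

Row P: 011011, Col P: 01001, Corner: 0


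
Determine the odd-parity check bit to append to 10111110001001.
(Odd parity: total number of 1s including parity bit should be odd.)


Number of 1s in data: 8
Parity bit: 1

1


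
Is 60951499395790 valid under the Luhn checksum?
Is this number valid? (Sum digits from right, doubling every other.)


Luhn sum = 73
73 mod 10 = 3

Invalid (Luhn sum mod 10 = 3)


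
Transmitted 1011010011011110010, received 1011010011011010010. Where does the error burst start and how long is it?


XOR: 0000000000000100000

Burst at position 13, length 1


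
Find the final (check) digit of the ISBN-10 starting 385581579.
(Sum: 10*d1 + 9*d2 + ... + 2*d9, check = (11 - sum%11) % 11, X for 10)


Weighted sum: 289
289 mod 11 = 3

Check digit: 8


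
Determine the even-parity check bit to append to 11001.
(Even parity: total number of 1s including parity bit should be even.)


Number of 1s in data: 3
Parity bit: 1

1


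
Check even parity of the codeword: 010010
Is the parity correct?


Number of 1s: 2

Yes, parity is correct (2 ones)


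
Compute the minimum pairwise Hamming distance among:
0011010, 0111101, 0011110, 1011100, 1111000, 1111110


Comparing all pairs, minimum distance: 1
Can detect 0 errors, correct 0 errors

1


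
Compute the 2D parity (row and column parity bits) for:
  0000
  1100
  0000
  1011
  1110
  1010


Row parities: 000110
Column parities: 0011

Row P: 000110, Col P: 0011, Corner: 0


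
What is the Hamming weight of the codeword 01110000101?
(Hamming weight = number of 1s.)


Counting 1s in 01110000101

5


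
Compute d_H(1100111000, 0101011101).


XOR: 1001100101
Count of 1s: 5

5


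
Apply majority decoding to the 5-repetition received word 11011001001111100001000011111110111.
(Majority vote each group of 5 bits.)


Groups: 11011, 00100, 11111, 00001, 00001, 11111, 10111
Majority votes: 1010011

1010011


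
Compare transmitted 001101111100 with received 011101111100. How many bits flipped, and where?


XOR: 010000000000

1 error(s) at position(s): 1


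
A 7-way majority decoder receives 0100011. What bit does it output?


Ones: 3 out of 7
Threshold: 4

0 (3/7 voted 1)


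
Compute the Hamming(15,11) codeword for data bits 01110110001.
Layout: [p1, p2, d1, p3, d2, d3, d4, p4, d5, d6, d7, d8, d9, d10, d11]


Parity bits: p1=0, p2=1, p3=0, p4=1

010011110110001


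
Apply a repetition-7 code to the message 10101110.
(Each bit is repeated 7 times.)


Each bit -> 7 copies

11111110000000111111100000001111111111111111111110000000


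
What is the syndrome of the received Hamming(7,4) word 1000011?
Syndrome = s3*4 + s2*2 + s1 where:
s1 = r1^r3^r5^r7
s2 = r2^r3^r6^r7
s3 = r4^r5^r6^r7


s1=0, s2=0, s3=0

Syndrome = 0 (no error)


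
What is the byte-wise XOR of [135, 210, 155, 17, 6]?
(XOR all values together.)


XOR chain: 135 ^ 210 ^ 155 ^ 17 ^ 6 = 217

217


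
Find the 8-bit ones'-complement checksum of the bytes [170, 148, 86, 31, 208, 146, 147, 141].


Sum = 1077 mod 256 = 53
Complement = 202

202


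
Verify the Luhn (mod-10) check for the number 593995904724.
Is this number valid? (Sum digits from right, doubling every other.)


Luhn sum = 71
71 mod 10 = 1

Invalid (Luhn sum mod 10 = 1)


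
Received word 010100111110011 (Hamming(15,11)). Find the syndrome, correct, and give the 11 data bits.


Syndrome = 0: no error detected

Data: 00011110011 (no errors)


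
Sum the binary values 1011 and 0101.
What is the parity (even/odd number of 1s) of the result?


1011 = 11
0101 = 5
Sum = 16 = 10000
1s count = 1

odd parity (1 ones in 10000)


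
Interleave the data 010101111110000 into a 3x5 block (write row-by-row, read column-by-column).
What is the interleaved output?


Matrix:
  01010
  11111
  10000
Read columns: 011110010110010

011110010110010


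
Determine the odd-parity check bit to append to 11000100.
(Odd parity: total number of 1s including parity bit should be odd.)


Number of 1s in data: 3
Parity bit: 0

0


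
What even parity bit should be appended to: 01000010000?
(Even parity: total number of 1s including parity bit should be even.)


Number of 1s in data: 2
Parity bit: 0

0


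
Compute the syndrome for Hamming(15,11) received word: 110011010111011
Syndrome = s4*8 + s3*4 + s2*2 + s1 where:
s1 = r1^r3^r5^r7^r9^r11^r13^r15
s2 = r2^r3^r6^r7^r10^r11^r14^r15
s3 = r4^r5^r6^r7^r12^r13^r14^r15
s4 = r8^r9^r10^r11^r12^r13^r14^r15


s1=0, s2=0, s3=1, s4=0

Syndrome = 4 (error at position 4)


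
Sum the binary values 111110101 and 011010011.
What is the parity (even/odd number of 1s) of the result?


111110101 = 501
011010011 = 211
Sum = 712 = 1011001000
1s count = 4

even parity (4 ones in 1011001000)


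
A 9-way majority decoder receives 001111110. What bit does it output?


Ones: 6 out of 9
Threshold: 5

1 (6/9 voted 1)


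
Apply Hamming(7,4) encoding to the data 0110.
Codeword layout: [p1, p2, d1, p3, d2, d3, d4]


Parity bits: p1=1, p2=1, p3=0

1100110


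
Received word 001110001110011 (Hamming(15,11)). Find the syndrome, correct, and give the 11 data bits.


Syndrome = 11: error at position 11

Data: 11001100011 (corrected bit 11)


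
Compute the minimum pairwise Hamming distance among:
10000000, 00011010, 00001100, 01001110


Comparing all pairs, minimum distance: 2
Can detect 1 errors, correct 0 errors

2


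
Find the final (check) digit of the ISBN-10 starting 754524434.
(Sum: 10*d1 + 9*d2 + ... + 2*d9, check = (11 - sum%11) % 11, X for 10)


Weighted sum: 247
247 mod 11 = 5

Check digit: 6


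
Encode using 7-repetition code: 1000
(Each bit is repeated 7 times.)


Each bit -> 7 copies

1111111000000000000000000000


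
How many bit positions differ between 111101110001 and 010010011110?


XOR: 101111101111
Count of 1s: 10

10


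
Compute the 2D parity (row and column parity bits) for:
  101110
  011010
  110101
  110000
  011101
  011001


Row parities: 010001
Column parities: 110101

Row P: 010001, Col P: 110101, Corner: 0


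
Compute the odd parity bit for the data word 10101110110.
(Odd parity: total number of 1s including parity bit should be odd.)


Number of 1s in data: 7
Parity bit: 0

0


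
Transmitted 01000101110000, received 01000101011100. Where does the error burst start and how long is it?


XOR: 00000000101100

Burst at position 8, length 4


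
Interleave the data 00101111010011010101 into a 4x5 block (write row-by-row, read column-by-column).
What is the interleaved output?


Matrix:
  00101
  11101
  00110
  10101
Read columns: 01010100111100101101

01010100111100101101


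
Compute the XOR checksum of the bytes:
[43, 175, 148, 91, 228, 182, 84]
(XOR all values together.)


XOR chain: 43 ^ 175 ^ 148 ^ 91 ^ 228 ^ 182 ^ 84 = 77

77


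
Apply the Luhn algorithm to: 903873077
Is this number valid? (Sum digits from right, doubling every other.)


Luhn sum = 44
44 mod 10 = 4

Invalid (Luhn sum mod 10 = 4)


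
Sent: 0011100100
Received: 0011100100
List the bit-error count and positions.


XOR: 0000000000

0 errors (received matches sent)


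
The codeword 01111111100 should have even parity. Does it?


Number of 1s: 8

Yes, parity is correct (8 ones)


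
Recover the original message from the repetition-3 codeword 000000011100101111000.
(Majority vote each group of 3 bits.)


Groups: 000, 000, 011, 100, 101, 111, 000
Majority votes: 0010110

0010110


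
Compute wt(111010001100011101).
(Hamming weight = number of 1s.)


Counting 1s in 111010001100011101

10


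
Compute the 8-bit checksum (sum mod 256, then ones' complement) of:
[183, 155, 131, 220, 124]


Sum = 813 mod 256 = 45
Complement = 210

210


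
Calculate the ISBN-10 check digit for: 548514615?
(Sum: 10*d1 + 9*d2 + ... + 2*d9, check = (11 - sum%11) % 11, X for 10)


Weighted sum: 248
248 mod 11 = 6

Check digit: 5


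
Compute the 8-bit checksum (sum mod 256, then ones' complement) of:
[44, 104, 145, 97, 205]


Sum = 595 mod 256 = 83
Complement = 172

172


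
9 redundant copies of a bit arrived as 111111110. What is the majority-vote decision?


Ones: 8 out of 9
Threshold: 5

1 (8/9 voted 1)


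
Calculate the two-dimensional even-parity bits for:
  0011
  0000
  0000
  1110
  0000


Row parities: 00010
Column parities: 1101

Row P: 00010, Col P: 1101, Corner: 1


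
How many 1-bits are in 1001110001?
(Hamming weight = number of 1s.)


Counting 1s in 1001110001

5


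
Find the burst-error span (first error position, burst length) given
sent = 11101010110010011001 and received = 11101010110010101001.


XOR: 00000000000000110000

Burst at position 14, length 2


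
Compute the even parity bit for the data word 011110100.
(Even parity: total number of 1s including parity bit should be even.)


Number of 1s in data: 5
Parity bit: 1

1


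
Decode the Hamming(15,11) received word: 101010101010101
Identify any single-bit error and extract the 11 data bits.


Syndrome = 0: no error detected

Data: 11011010101 (no errors)


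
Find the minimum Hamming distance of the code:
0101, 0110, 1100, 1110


Comparing all pairs, minimum distance: 1
Can detect 0 errors, correct 0 errors

1


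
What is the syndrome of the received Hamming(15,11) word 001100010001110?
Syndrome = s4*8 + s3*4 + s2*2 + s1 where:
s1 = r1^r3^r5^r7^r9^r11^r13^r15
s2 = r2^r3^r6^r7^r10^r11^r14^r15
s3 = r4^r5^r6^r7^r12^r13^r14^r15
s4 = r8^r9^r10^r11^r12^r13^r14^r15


s1=0, s2=0, s3=0, s4=0

Syndrome = 0 (no error)


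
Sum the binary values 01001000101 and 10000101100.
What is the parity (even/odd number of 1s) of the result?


01001000101 = 581
10000101100 = 1068
Sum = 1649 = 11001110001
1s count = 6

even parity (6 ones in 11001110001)


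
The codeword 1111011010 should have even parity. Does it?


Number of 1s: 7

No, parity error (7 ones)


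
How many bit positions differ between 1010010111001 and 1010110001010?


XOR: 0000100110011
Count of 1s: 5

5


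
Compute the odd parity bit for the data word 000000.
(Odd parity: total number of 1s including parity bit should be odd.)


Number of 1s in data: 0
Parity bit: 1

1


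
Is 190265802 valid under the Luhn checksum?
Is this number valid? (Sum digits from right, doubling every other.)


Luhn sum = 31
31 mod 10 = 1

Invalid (Luhn sum mod 10 = 1)


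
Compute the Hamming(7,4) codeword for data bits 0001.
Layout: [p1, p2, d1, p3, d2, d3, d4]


Parity bits: p1=1, p2=1, p3=1

1101001


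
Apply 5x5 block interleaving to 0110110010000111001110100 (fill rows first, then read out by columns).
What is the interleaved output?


Matrix:
  01101
  10010
  00011
  10011
  10100
Read columns: 0101110000100010111010110

0101110000100010111010110


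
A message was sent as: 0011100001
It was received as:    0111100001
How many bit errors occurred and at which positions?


XOR: 0100000000

1 error(s) at position(s): 1


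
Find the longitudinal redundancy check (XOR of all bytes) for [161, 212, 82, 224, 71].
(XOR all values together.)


XOR chain: 161 ^ 212 ^ 82 ^ 224 ^ 71 = 128

128


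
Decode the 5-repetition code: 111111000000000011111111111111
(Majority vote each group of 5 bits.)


Groups: 11111, 10000, 00000, 01111, 11111, 11111
Majority votes: 100111

100111


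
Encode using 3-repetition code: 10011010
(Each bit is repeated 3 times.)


Each bit -> 3 copies

111000000111111000111000


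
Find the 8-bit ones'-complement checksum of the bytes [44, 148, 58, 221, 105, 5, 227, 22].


Sum = 830 mod 256 = 62
Complement = 193

193


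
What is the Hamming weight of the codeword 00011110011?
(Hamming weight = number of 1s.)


Counting 1s in 00011110011

6


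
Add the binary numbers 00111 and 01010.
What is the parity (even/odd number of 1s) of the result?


00111 = 7
01010 = 10
Sum = 17 = 10001
1s count = 2

even parity (2 ones in 10001)


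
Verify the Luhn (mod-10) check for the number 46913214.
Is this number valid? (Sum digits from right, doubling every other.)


Luhn sum = 38
38 mod 10 = 8

Invalid (Luhn sum mod 10 = 8)


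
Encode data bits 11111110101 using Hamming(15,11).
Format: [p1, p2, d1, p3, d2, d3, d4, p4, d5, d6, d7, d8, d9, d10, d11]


Parity bits: p1=1, p2=0, p3=1, p4=1

101111111110101


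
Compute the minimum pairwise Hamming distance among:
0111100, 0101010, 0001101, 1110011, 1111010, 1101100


Comparing all pairs, minimum distance: 2
Can detect 1 errors, correct 0 errors

2


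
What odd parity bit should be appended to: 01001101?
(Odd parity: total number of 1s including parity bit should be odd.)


Number of 1s in data: 4
Parity bit: 1

1


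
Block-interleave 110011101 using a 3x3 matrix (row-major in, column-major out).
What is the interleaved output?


Matrix:
  110
  011
  101
Read columns: 101110011

101110011


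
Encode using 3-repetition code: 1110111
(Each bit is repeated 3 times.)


Each bit -> 3 copies

111111111000111111111


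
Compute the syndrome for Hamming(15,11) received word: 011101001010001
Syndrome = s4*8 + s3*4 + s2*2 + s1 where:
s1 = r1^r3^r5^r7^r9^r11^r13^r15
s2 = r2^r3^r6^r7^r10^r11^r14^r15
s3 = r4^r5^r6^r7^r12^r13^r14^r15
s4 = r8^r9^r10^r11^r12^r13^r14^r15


s1=0, s2=1, s3=1, s4=1

Syndrome = 14 (error at position 14)


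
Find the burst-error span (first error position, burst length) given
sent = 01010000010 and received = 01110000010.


XOR: 00100000000

Burst at position 2, length 1


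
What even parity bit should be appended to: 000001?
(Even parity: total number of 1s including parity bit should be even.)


Number of 1s in data: 1
Parity bit: 1

1


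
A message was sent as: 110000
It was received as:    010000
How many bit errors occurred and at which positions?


XOR: 100000

1 error(s) at position(s): 0


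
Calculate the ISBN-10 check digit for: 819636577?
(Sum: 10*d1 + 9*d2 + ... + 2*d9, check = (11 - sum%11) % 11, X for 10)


Weighted sum: 306
306 mod 11 = 9

Check digit: 2


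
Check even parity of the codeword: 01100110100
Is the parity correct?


Number of 1s: 5

No, parity error (5 ones)


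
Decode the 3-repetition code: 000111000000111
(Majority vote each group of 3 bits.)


Groups: 000, 111, 000, 000, 111
Majority votes: 01001

01001


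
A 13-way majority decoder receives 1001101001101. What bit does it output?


Ones: 7 out of 13
Threshold: 7

1 (7/13 voted 1)


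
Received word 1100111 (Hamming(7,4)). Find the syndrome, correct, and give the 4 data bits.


Syndrome = 7: error at position 7

Data: 0110 (corrected bit 7)


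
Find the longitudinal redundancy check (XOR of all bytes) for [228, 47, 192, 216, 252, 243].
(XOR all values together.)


XOR chain: 228 ^ 47 ^ 192 ^ 216 ^ 252 ^ 243 = 220

220


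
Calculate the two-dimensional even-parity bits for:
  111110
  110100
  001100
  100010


Row parities: 1100
Column parities: 100100

Row P: 1100, Col P: 100100, Corner: 0


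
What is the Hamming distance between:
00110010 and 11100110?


XOR: 11010100
Count of 1s: 4

4


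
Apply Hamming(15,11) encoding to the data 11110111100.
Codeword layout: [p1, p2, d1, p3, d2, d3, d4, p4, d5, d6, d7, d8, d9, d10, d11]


Parity bits: p1=1, p2=1, p3=1, p4=0

111111100111100


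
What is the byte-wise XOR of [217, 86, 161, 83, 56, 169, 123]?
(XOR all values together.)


XOR chain: 217 ^ 86 ^ 161 ^ 83 ^ 56 ^ 169 ^ 123 = 151

151


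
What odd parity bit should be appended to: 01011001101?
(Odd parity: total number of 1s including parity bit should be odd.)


Number of 1s in data: 6
Parity bit: 1

1


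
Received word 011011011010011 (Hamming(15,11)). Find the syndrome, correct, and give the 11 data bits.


Syndrome = 9: error at position 9

Data: 11100010011 (corrected bit 9)


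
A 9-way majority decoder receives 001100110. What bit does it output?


Ones: 4 out of 9
Threshold: 5

0 (4/9 voted 1)


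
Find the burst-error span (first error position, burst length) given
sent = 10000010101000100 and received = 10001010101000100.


XOR: 00001000000000000

Burst at position 4, length 1


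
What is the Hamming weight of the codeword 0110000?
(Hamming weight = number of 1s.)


Counting 1s in 0110000

2


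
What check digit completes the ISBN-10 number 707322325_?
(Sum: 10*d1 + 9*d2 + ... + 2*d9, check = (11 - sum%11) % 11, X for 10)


Weighted sum: 197
197 mod 11 = 10

Check digit: 1


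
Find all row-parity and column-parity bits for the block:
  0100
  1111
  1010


Row parities: 100
Column parities: 0001

Row P: 100, Col P: 0001, Corner: 1


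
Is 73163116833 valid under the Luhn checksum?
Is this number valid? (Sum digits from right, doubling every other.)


Luhn sum = 43
43 mod 10 = 3

Invalid (Luhn sum mod 10 = 3)


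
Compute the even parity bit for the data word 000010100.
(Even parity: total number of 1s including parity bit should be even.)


Number of 1s in data: 2
Parity bit: 0

0


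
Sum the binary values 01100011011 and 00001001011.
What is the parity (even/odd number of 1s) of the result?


01100011011 = 795
00001001011 = 75
Sum = 870 = 1101100110
1s count = 6

even parity (6 ones in 1101100110)


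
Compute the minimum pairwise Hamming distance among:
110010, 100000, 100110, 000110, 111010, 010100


Comparing all pairs, minimum distance: 1
Can detect 0 errors, correct 0 errors

1


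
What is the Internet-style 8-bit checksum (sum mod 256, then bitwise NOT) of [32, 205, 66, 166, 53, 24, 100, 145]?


Sum = 791 mod 256 = 23
Complement = 232

232


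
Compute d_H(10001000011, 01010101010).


XOR: 11011101001
Count of 1s: 7

7


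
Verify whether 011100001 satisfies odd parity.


Number of 1s: 4

No, parity error (4 ones)


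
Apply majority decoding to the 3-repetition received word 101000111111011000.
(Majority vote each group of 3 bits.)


Groups: 101, 000, 111, 111, 011, 000
Majority votes: 101110

101110


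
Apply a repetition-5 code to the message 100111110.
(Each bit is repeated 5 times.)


Each bit -> 5 copies

111110000000000111111111111111111111111100000


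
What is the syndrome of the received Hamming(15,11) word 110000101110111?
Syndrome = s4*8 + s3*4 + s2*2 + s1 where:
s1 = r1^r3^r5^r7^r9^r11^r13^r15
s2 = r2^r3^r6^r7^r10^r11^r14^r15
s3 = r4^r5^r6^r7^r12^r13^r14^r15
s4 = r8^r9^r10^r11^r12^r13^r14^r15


s1=0, s2=0, s3=0, s4=0

Syndrome = 0 (no error)


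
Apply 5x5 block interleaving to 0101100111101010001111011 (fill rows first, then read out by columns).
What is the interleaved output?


Matrix:
  01011
  00111
  10101
  00011
  11011
Read columns: 0010110001011001101111111

0010110001011001101111111


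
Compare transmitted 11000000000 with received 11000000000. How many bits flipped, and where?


XOR: 00000000000

0 errors (received matches sent)


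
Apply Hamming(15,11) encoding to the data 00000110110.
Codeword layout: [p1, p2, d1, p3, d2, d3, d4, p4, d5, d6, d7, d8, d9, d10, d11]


Parity bits: p1=0, p2=1, p3=0, p4=0

010000000110110


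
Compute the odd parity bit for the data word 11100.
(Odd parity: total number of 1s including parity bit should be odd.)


Number of 1s in data: 3
Parity bit: 0

0


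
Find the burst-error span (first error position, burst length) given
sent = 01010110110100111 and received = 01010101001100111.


XOR: 00000011111000000

Burst at position 6, length 5


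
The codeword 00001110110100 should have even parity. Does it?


Number of 1s: 6

Yes, parity is correct (6 ones)


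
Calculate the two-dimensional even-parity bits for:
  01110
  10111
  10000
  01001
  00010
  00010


Row parities: 101011
Column parities: 00000

Row P: 101011, Col P: 00000, Corner: 0


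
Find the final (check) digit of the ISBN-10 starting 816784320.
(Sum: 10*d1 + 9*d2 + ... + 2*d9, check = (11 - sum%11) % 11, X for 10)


Weighted sum: 272
272 mod 11 = 8

Check digit: 3


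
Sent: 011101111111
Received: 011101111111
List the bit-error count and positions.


XOR: 000000000000

0 errors (received matches sent)


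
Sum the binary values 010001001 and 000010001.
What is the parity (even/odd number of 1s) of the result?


010001001 = 137
000010001 = 17
Sum = 154 = 10011010
1s count = 4

even parity (4 ones in 10011010)


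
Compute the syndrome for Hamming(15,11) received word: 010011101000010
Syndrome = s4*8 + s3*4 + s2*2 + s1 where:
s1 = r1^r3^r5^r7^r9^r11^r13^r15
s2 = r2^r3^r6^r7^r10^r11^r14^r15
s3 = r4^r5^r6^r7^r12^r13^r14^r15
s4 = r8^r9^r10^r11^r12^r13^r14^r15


s1=1, s2=0, s3=0, s4=0

Syndrome = 1 (error at position 1)


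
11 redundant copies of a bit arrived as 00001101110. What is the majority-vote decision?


Ones: 5 out of 11
Threshold: 6

0 (5/11 voted 1)


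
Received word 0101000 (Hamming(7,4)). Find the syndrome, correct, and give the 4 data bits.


Syndrome = 6: error at position 6

Data: 0010 (corrected bit 6)


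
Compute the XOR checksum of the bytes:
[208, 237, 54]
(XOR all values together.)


XOR chain: 208 ^ 237 ^ 54 = 11

11


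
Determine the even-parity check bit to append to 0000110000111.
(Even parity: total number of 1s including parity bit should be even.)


Number of 1s in data: 5
Parity bit: 1

1


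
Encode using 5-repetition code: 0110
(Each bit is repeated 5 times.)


Each bit -> 5 copies

00000111111111100000


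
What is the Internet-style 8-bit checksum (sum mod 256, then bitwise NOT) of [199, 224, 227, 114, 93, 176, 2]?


Sum = 1035 mod 256 = 11
Complement = 244

244


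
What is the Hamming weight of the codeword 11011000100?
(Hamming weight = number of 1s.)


Counting 1s in 11011000100

5


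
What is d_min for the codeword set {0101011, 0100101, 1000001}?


Comparing all pairs, minimum distance: 3
Can detect 2 errors, correct 1 errors

3


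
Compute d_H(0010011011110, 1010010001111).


XOR: 1000001010001
Count of 1s: 4

4


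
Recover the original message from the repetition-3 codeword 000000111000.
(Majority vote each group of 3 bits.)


Groups: 000, 000, 111, 000
Majority votes: 0010

0010


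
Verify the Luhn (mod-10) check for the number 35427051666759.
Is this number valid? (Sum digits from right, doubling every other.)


Luhn sum = 57
57 mod 10 = 7

Invalid (Luhn sum mod 10 = 7)


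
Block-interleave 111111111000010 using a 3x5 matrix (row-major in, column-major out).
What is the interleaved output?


Matrix:
  11111
  11110
  00010
Read columns: 110110110111100

110110110111100


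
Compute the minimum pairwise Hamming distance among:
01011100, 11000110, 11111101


Comparing all pairs, minimum distance: 3
Can detect 2 errors, correct 1 errors

3


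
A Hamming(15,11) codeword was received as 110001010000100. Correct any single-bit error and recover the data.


Syndrome = 0: no error detected

Data: 00100000100 (no errors)


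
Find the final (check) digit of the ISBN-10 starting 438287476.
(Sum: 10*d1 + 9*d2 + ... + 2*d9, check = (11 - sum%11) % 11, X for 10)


Weighted sum: 277
277 mod 11 = 2

Check digit: 9


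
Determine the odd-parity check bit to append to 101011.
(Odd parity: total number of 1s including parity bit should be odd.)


Number of 1s in data: 4
Parity bit: 1

1


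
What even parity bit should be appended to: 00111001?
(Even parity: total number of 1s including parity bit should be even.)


Number of 1s in data: 4
Parity bit: 0

0


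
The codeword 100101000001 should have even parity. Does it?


Number of 1s: 4

Yes, parity is correct (4 ones)


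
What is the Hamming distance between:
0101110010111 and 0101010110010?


XOR: 0000100100101
Count of 1s: 4

4


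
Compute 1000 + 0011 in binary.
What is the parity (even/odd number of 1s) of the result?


1000 = 8
0011 = 3
Sum = 11 = 1011
1s count = 3

odd parity (3 ones in 1011)


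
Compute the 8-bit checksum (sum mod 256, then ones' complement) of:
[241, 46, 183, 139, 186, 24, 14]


Sum = 833 mod 256 = 65
Complement = 190

190


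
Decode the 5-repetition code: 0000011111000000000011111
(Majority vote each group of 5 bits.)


Groups: 00000, 11111, 00000, 00000, 11111
Majority votes: 01001

01001


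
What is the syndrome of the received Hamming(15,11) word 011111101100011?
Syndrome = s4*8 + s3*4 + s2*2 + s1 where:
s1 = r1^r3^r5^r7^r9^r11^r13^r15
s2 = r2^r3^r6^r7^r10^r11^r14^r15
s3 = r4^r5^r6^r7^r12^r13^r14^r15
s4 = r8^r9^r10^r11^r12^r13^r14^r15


s1=1, s2=1, s3=0, s4=0

Syndrome = 3 (error at position 3)


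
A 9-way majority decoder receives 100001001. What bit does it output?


Ones: 3 out of 9
Threshold: 5

0 (3/9 voted 1)


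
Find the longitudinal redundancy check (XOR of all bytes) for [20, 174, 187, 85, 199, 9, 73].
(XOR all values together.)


XOR chain: 20 ^ 174 ^ 187 ^ 85 ^ 199 ^ 9 ^ 73 = 211

211


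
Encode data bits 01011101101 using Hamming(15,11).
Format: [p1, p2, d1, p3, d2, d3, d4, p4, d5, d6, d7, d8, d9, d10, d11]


Parity bits: p1=1, p2=1, p3=1, p4=1

110110111101101


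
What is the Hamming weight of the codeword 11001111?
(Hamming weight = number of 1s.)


Counting 1s in 11001111

6


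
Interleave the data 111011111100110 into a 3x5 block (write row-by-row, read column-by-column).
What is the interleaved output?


Matrix:
  11101
  11111
  00110
Read columns: 110110111011110

110110111011110


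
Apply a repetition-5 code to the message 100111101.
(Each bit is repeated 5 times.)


Each bit -> 5 copies

111110000000000111111111111111111110000011111


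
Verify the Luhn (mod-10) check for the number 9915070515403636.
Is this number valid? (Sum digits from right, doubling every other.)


Luhn sum = 76
76 mod 10 = 6

Invalid (Luhn sum mod 10 = 6)


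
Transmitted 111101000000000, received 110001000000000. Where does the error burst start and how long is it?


XOR: 001100000000000

Burst at position 2, length 2


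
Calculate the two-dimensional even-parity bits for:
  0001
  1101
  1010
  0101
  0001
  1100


Row parities: 110010
Column parities: 1110

Row P: 110010, Col P: 1110, Corner: 1


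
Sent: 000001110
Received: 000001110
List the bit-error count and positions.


XOR: 000000000

0 errors (received matches sent)


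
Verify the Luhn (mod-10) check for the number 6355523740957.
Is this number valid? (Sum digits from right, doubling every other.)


Luhn sum = 56
56 mod 10 = 6

Invalid (Luhn sum mod 10 = 6)


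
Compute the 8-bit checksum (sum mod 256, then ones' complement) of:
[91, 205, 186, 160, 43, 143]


Sum = 828 mod 256 = 60
Complement = 195

195


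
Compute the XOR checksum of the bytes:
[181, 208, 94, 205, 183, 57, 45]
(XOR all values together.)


XOR chain: 181 ^ 208 ^ 94 ^ 205 ^ 183 ^ 57 ^ 45 = 85

85


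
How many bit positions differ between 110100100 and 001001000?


XOR: 111101100
Count of 1s: 6

6


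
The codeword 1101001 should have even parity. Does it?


Number of 1s: 4

Yes, parity is correct (4 ones)


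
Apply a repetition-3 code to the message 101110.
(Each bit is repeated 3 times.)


Each bit -> 3 copies

111000111111111000


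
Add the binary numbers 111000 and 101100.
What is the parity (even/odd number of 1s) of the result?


111000 = 56
101100 = 44
Sum = 100 = 1100100
1s count = 3

odd parity (3 ones in 1100100)


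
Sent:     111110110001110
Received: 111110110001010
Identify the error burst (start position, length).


XOR: 000000000000100

Burst at position 12, length 1


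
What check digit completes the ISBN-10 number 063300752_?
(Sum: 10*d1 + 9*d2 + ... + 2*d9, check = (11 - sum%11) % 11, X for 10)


Weighted sum: 146
146 mod 11 = 3

Check digit: 8


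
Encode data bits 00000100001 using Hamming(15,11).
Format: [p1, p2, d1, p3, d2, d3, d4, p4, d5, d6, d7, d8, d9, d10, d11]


Parity bits: p1=1, p2=0, p3=1, p4=0

100100000100001


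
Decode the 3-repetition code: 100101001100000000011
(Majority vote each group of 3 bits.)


Groups: 100, 101, 001, 100, 000, 000, 011
Majority votes: 0100001

0100001


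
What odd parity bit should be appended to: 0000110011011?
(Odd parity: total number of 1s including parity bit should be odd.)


Number of 1s in data: 6
Parity bit: 1

1


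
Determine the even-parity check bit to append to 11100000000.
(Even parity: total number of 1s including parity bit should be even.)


Number of 1s in data: 3
Parity bit: 1

1


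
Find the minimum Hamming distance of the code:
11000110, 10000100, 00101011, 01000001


Comparing all pairs, minimum distance: 2
Can detect 1 errors, correct 0 errors

2


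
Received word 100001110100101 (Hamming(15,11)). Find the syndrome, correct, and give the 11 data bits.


Syndrome = 0: no error detected

Data: 00110100101 (no errors)


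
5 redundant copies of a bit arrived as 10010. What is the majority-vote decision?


Ones: 2 out of 5
Threshold: 3

0 (2/5 voted 1)


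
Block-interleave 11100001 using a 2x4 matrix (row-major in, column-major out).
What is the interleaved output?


Matrix:
  1110
  0001
Read columns: 10101001

10101001


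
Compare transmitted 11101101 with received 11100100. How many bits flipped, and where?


XOR: 00001001

2 error(s) at position(s): 4, 7


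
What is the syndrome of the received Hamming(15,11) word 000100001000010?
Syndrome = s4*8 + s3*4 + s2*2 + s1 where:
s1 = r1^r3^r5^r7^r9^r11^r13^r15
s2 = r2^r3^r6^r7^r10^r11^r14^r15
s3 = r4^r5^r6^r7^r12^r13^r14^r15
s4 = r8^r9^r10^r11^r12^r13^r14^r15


s1=1, s2=1, s3=0, s4=0

Syndrome = 3 (error at position 3)


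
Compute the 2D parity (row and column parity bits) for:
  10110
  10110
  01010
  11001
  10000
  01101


Row parities: 110111
Column parities: 01110

Row P: 110111, Col P: 01110, Corner: 1


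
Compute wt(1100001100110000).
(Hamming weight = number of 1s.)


Counting 1s in 1100001100110000

6


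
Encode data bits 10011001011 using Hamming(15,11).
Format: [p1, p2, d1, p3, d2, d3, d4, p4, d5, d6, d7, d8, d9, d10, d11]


Parity bits: p1=0, p2=0, p3=0, p4=0

001000101001011


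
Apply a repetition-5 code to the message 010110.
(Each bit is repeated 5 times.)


Each bit -> 5 copies

000001111100000111111111100000


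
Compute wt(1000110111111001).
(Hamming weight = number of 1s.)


Counting 1s in 1000110111111001

10


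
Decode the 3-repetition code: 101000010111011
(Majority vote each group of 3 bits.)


Groups: 101, 000, 010, 111, 011
Majority votes: 10011

10011


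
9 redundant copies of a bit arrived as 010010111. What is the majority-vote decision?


Ones: 5 out of 9
Threshold: 5

1 (5/9 voted 1)


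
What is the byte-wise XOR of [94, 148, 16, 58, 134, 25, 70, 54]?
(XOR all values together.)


XOR chain: 94 ^ 148 ^ 16 ^ 58 ^ 134 ^ 25 ^ 70 ^ 54 = 15

15


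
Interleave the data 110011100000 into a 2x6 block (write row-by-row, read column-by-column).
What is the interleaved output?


Matrix:
  110011
  100000
Read columns: 111000001010

111000001010


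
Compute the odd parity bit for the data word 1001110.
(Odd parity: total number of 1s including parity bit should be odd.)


Number of 1s in data: 4
Parity bit: 1

1


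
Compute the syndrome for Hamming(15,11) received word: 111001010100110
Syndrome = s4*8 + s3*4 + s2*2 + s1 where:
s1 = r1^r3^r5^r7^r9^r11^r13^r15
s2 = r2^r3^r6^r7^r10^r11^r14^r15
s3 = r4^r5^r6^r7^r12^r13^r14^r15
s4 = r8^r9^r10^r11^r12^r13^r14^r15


s1=1, s2=1, s3=1, s4=0

Syndrome = 7 (error at position 7)


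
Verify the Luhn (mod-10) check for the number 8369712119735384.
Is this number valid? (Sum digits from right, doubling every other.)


Luhn sum = 67
67 mod 10 = 7

Invalid (Luhn sum mod 10 = 7)


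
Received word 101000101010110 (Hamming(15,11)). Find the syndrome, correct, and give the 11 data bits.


Syndrome = 4: error at position 4

Data: 10011010110 (corrected bit 4)


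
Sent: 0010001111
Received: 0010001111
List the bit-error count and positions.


XOR: 0000000000

0 errors (received matches sent)


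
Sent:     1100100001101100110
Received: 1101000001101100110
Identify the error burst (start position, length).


XOR: 0001100000000000000

Burst at position 3, length 2


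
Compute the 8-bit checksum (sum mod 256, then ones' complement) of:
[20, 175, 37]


Sum = 232 mod 256 = 232
Complement = 23

23


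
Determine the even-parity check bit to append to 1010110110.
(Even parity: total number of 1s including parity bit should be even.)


Number of 1s in data: 6
Parity bit: 0

0


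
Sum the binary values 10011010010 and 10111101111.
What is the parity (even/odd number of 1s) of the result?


10011010010 = 1234
10111101111 = 1519
Sum = 2753 = 101011000001
1s count = 5

odd parity (5 ones in 101011000001)


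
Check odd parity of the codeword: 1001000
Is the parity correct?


Number of 1s: 2

No, parity error (2 ones)


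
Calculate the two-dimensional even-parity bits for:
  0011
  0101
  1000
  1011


Row parities: 0011
Column parities: 0101

Row P: 0011, Col P: 0101, Corner: 0


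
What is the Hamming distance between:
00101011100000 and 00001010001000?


XOR: 00100001101000
Count of 1s: 4

4


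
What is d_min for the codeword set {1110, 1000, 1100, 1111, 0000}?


Comparing all pairs, minimum distance: 1
Can detect 0 errors, correct 0 errors

1


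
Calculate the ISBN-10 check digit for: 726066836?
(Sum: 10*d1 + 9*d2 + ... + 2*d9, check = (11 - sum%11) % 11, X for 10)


Weighted sum: 255
255 mod 11 = 2

Check digit: 9


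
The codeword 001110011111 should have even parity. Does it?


Number of 1s: 8

Yes, parity is correct (8 ones)


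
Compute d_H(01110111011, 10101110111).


XOR: 11011001100
Count of 1s: 6

6


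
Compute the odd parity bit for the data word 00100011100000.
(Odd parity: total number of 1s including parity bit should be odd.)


Number of 1s in data: 4
Parity bit: 1

1


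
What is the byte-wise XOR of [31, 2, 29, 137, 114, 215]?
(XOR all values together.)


XOR chain: 31 ^ 2 ^ 29 ^ 137 ^ 114 ^ 215 = 44

44


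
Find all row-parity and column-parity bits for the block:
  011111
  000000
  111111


Row parities: 100
Column parities: 100000

Row P: 100, Col P: 100000, Corner: 1
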